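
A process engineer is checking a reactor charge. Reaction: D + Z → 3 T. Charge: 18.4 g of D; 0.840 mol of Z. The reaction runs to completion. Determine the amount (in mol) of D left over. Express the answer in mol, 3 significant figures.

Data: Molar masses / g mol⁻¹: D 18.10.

n(D) = 18.40 / 18.10 = 1.017 mol
n(Z) = 0.8400 mol
n/ν for D = 1.017/1 = 1.017
n/ν for Z = 0.8400/1 = 0.8400
Smallest n/ν is Z → limiting reagent.
D consumed = (1/1) × 0.8400 = 0.8400 mol
D remaining = 1.017 − 0.8400 = 0.1770 mol

0.177 mol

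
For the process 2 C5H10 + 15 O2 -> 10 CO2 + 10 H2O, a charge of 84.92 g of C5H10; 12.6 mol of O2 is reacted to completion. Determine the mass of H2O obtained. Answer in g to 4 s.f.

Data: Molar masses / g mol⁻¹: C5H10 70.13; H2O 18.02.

n(C5H10) = 84.92 / 70.13 = 1.211 mol
n(O2) = 12.60 mol
n/ν for C5H10 = 1.211/2 = 0.6055
n/ν for O2 = 12.60/15 = 0.8400
Smallest n/ν is C5H10 → limiting reagent.
n(H2O) = (10/2) × 1.211 = 6.055 mol
mass = 6.055 × 18.02 = 109.1 g

109.1 g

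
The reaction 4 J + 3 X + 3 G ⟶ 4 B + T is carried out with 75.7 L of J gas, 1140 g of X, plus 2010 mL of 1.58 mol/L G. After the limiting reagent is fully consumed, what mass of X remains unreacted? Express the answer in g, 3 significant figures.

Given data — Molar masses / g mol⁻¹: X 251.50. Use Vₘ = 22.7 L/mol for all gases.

511 g

n(J) = 75.70 / 22.7 = 3.335 mol
n(X) = 1140 / 251.50 = 4.533 mol
n(G) = 1.58 × 2010/1000 = 3.176 mol
n/ν for J = 3.335/4 = 0.8338
n/ν for X = 4.533/3 = 1.511
n/ν for G = 3.176/3 = 1.059
Smallest n/ν is J → limiting reagent.
X consumed = (3/4) × 3.335 = 2.501 mol
X remaining = 4.533 − 2.501 = 2.032 mol
mass = 2.032 × 251.50 = 511.0 g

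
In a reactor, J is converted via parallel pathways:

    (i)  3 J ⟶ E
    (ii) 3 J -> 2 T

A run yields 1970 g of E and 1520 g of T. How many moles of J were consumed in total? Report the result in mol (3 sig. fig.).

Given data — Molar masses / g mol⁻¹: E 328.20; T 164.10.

31.9 mol

n(E) = 1970 / 328.20 = 6.002 mol
n(T) = 1520 / 164.10 = 9.263 mol
n(J) via (i) = (3/1)×6.002 = 18.01 mol
n(J) via (ii) = (3/2)×9.263 = 13.89 mol
total n(J) = 18.01 + 13.89 = 31.90 mol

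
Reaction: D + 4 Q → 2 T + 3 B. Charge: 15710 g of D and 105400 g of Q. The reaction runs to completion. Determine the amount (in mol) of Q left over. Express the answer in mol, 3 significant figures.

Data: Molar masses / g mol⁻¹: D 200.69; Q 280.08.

n(D) = 15710 / 200.69 = 78.28 mol
n(Q) = 105400 / 280.08 = 376.3 mol
n/ν for D = 78.28/1 = 78.28
n/ν for Q = 376.3/4 = 94.08
Smallest n/ν is D → limiting reagent.
Q consumed = (4/1) × 78.28 = 313.1 mol
Q remaining = 376.3 − 313.1 = 63.20 mol

63.2 mol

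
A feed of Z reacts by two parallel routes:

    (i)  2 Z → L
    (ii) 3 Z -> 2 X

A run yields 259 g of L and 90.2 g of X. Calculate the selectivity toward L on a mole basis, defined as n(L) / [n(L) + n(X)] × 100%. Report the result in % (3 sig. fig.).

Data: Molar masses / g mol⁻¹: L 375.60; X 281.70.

n(L) = 259 / 375.60 = 0.6896 mol
n(X) = 90.2 / 281.70 = 0.3202 mol
selectivity = 0.6896/(0.6896+0.3202) × 100 = 68.29 %

68.3 %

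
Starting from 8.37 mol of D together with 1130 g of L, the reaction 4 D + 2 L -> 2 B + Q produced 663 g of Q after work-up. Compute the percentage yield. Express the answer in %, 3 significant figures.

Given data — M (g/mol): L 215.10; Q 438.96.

72.2 %

n(D) = 8.370 mol
n(L) = 1130 / 215.10 = 5.253 mol
n/ν for D = 8.370/4 = 2.093
n/ν for L = 5.253/2 = 2.627
Smallest n/ν is D → limiting reagent.
theoretical n(Q) = (1/4) × 8.370 = 2.093 mol → 918.7 g
% yield = 663 / 918.7 × 100 = 72.17 %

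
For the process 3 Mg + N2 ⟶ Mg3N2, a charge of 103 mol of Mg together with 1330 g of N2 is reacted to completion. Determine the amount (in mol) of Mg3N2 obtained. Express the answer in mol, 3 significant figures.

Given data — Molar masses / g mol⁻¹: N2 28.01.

34.3 mol

n(Mg) = 103.0 mol
n(N2) = 1330 / 28.01 = 47.48 mol
n/ν for Mg = 103.0/3 = 34.33
n/ν for N2 = 47.48/1 = 47.48
Smallest n/ν is Mg → limiting reagent.
n(Mg3N2) = (1/3) × 103.0 = 34.33 mol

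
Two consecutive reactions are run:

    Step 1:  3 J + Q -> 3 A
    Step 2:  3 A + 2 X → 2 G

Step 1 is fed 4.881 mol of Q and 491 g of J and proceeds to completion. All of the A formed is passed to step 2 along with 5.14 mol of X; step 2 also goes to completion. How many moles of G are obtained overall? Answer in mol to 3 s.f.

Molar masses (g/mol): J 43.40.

5.14 mol

Step 1:
n(Q) = 4.881 mol
n(J) = 491.0 / 43.40 = 11.31 mol
n/ν for Q = 4.881/1 = 4.881
n/ν for J = 11.31/3 = 3.770
Smallest n/ν is J → limiting reagent.
n(A) produced = (3/3) × 11.31 = 11.31 mol
Step 2:
n(A) available = 11.31 mol
n(X) = 5.140 mol
n/ν for A = 11.31/3 = 3.770
n/ν for X = 5.140/2 = 2.570
Smallest n/ν is X → limiting reagent.
n(G) = (2/2) × 5.140 = 5.140 mol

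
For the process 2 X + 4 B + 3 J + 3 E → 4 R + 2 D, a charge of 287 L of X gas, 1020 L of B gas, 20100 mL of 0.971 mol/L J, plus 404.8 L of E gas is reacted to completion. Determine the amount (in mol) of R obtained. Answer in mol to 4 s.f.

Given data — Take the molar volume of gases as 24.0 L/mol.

22.49 mol

n(X) = 287.0 / 24.0 = 11.96 mol
n(B) = 1020 / 24.0 = 42.50 mol
n(J) = 0.971 × 20100/1000 = 19.52 mol
n(E) = 404.8 / 24.0 = 16.87 mol
n/ν for X = 11.96/2 = 5.980
n/ν for B = 42.50/4 = 10.63
n/ν for J = 19.52/3 = 6.507
n/ν for E = 16.87/3 = 5.623
Smallest n/ν is E → limiting reagent.
n(R) = (4/3) × 16.87 = 22.49 mol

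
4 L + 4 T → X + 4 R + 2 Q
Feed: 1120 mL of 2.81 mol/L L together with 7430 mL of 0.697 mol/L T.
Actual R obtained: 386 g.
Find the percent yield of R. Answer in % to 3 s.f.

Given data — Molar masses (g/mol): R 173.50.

n(L) = 2.81 × 1120/1000 = 3.147 mol
n(T) = 0.697 × 7430/1000 = 5.179 mol
n/ν for L = 3.147/4 = 0.7868
n/ν for T = 5.179/4 = 1.295
Smallest n/ν is L → limiting reagent.
theoretical n(R) = (4/4) × 3.147 = 3.147 mol → 546.0 g
% yield = 386 / 546.0 × 100 = 70.70 %

70.7 %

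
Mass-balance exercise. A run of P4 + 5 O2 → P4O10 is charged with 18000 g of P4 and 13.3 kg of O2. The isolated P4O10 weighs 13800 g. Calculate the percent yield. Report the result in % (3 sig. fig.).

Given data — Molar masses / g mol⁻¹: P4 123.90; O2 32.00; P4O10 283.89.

n(P4) = 18000 / 123.90 = 145.3 mol
n(O2) = 13.30×1000 / 32.00 = 415.6 mol
n/ν for P4 = 145.3/1 = 145.3
n/ν for O2 = 415.6/5 = 83.12
Smallest n/ν is O2 → limiting reagent.
theoretical n(P4O10) = (1/5) × 415.6 = 83.12 mol → 23600 g
% yield = 13800 / 23600 × 100 = 58.47 %

58.5 %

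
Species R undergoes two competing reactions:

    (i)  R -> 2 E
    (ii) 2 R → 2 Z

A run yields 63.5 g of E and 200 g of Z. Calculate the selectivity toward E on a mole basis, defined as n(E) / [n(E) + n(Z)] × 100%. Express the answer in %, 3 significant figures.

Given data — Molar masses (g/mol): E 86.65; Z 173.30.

n(E) = 63.5 / 86.65 = 0.7328 mol
n(Z) = 200 / 173.30 = 1.154 mol
selectivity = 0.7328/(0.7328+1.154) × 100 = 38.84 %

38.8 %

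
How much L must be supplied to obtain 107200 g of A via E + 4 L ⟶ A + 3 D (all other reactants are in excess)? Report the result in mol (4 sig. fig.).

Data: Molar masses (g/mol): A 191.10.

2244 mol

n(A) = 107200 / 191.10 = 561.0 mol
n(L) = (4/1) × 561.0 = 2244 mol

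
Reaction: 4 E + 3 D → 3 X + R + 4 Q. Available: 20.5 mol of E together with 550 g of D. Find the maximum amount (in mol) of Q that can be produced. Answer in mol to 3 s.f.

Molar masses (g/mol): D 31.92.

n(E) = 20.50 mol
n(D) = 550.0 / 31.92 = 17.23 mol
n/ν for E = 20.50/4 = 5.125
n/ν for D = 17.23/3 = 5.743
Smallest n/ν is E → limiting reagent.
n(Q) = (4/4) × 20.50 = 20.50 mol

20.5 mol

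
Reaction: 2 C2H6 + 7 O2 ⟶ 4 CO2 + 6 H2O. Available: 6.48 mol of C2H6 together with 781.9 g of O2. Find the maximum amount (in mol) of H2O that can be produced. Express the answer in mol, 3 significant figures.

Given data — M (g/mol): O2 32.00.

19.4 mol

n(C2H6) = 6.480 mol
n(O2) = 781.9 / 32.00 = 24.43 mol
n/ν → C2H6: 3.240, O2: 3.490; C2H6 is limiting.
n(H2O) = (6/2) × 6.480 = 19.44 mol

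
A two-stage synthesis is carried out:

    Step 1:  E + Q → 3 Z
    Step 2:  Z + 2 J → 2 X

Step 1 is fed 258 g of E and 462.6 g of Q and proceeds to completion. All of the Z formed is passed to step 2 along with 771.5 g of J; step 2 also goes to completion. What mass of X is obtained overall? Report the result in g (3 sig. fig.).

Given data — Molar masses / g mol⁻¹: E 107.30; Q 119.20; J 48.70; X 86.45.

1250 g

Step 1:
n(E) = 258.0 / 107.30 = 2.404 mol
n(Q) = 462.6 / 119.20 = 3.881 mol
n/ν for E = 2.404/1 = 2.404
n/ν for Q = 3.881/1 = 3.881
Smallest n/ν is E → limiting reagent.
n(Z) produced = (3/1) × 2.404 = 7.212 mol
Step 2:
n(Z) available = 7.212 mol
n(J) = 771.5 / 48.70 = 15.84 mol
n/ν for Z = 7.212/1 = 7.212
n/ν for J = 15.84/2 = 7.920
Smallest n/ν is Z → limiting reagent.
n(X) = (2/1) × 7.212 = 14.42 mol
mass = 14.42 × 86.45 = 1247 g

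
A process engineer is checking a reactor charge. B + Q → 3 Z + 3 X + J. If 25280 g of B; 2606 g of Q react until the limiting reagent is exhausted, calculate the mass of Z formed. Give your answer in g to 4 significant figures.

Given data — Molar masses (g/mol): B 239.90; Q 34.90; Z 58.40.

n(B) = 25280 / 239.90 = 105.4 mol
n(Q) = 2606 / 34.90 = 74.67 mol
n/ν for B = 105.4/1 = 105.4
n/ν for Q = 74.67/1 = 74.67
Smallest n/ν is Q → limiting reagent.
n(Z) = (3/1) × 74.67 = 224.0 mol
mass = 224.0 × 58.40 = 13080 g

13080 g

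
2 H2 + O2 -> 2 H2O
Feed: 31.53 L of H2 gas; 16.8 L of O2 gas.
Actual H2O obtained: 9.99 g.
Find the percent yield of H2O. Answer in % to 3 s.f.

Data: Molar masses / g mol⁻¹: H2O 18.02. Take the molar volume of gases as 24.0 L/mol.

42.2 %

n(H2) = 31.53 / 24.0 = 1.314 mol
n(O2) = 16.80 / 24.0 = 0.7000 mol
n/ν for H2 = 1.314/2 = 0.6570
n/ν for O2 = 0.7000/1 = 0.7000
Smallest n/ν is H2 → limiting reagent.
theoretical n(H2O) = (2/2) × 1.314 = 1.314 mol → 23.68 g
% yield = 9.99 / 23.68 × 100 = 42.19 %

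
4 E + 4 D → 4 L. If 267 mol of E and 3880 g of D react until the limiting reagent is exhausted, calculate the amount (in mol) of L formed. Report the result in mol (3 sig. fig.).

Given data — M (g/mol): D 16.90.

n(E) = 267.0 mol
n(D) = 3880 / 16.90 = 229.6 mol
n/ν for E = 267.0/4 = 66.75
n/ν for D = 229.6/4 = 57.40
Smallest n/ν is D → limiting reagent.
n(L) = (4/4) × 229.6 = 229.6 mol

230 mol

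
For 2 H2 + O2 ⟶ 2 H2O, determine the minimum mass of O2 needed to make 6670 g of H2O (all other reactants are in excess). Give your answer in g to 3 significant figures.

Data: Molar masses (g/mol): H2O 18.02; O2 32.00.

n(H2O) = 6670 / 18.02 = 370.1 mol
n(O2) = (1/2) × 370.1 = 185.1 mol
mass = 185.1 × 32.00 = 5923 g

5920 g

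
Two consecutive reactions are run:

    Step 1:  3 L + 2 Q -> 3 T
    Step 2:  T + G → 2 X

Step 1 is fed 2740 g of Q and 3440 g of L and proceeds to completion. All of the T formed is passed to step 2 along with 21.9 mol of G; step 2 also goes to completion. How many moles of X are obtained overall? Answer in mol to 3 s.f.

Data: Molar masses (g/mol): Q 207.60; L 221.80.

Step 1:
n(Q) = 2740 / 207.60 = 13.20 mol
n(L) = 3440 / 221.80 = 15.51 mol
n/ν → Q: 6.600, L: 5.170; L is limiting.
n(T) produced = (3/3) × 15.51 = 15.51 mol
Step 2:
n(T) available = 15.51 mol
n(G) = 21.90 mol
n/ν → T: 15.51, G: 21.90; T is limiting.
n(X) = (2/1) × 15.51 = 31.02 mol

31.0 mol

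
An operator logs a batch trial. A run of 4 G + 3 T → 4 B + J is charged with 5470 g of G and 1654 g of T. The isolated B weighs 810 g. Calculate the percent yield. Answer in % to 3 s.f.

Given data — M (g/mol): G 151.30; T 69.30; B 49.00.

n(G) = 5470 / 151.30 = 36.15 mol
n(T) = 1654 / 69.30 = 23.87 mol
n/ν → G: 9.038, T: 7.957; T is limiting.
theoretical n(B) = (4/3) × 23.87 = 31.83 mol → 1560 g
% yield = 810 / 1560 × 100 = 51.92 %

51.9 %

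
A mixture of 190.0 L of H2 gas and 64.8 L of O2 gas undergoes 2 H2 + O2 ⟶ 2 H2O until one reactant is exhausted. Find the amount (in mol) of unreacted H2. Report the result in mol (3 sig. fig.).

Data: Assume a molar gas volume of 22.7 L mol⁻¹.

n(H2) = 190.0 / 22.7 = 8.370 mol
n(O2) = 64.80 / 22.7 = 2.855 mol
n/ν → H2: 4.185, O2: 2.855; O2 is limiting.
H2 consumed = (2/1) × 2.855 = 5.710 mol
H2 remaining = 8.370 − 5.710 = 2.660 mol

2.66 mol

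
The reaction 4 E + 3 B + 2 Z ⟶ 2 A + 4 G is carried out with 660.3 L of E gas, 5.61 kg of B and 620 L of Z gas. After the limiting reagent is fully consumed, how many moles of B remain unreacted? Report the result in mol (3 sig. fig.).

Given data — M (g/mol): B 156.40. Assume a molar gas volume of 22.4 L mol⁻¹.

13.8 mol

n(E) = 660.3 / 22.4 = 29.48 mol
n(B) = 5.610×1000 / 156.40 = 35.87 mol
n(Z) = 620.0 / 22.4 = 27.68 mol
n/ν → E: 7.370, B: 11.96, Z: 13.84; E is limiting.
B consumed = (3/4) × 29.48 = 22.11 mol
B remaining = 35.87 − 22.11 = 13.76 mol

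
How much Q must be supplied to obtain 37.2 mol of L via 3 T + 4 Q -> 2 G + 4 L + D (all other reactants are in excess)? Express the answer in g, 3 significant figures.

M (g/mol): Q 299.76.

11200 g

n(L) = 37.20 mol
n(Q) = (4/4) × 37.20 = 37.20 mol
mass = 37.20 × 299.76 = 11150 g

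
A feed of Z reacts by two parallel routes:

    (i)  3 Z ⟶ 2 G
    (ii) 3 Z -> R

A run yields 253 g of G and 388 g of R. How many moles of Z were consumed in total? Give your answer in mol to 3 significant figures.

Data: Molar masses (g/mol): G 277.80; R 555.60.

n(G) = 253 / 277.80 = 0.9107 mol
n(R) = 388 / 555.60 = 0.6983 mol
n(Z) via (i) = (3/2)×0.9107 = 1.366 mol
n(Z) via (ii) = (3/1)×0.6983 = 2.095 mol
total n(Z) = 1.366 + 2.095 = 3.461 mol

3.46 mol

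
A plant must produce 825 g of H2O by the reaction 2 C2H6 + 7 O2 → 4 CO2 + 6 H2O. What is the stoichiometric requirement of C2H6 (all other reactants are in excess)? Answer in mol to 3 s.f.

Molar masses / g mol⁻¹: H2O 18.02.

n(H2O) = 825 / 18.02 = 45.78 mol
n(C2H6) = (2/6) × 45.78 = 15.26 mol

15.3 mol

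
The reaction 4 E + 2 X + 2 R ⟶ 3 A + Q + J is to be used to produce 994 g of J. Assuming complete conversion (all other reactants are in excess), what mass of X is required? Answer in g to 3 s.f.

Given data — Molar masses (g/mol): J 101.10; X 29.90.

588 g

n(J) = 994 / 101.10 = 9.832 mol
n(X) = (2/1) × 9.832 = 19.66 mol
mass = 19.66 × 29.90 = 587.8 g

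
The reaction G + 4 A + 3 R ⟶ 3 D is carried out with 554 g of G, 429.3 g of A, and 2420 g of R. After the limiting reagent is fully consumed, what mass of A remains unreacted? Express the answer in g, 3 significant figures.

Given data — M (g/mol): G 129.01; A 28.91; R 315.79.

134 g

n(G) = 554.0 / 129.01 = 4.294 mol
n(A) = 429.3 / 28.91 = 14.85 mol
n(R) = 2420 / 315.79 = 7.663 mol
n/ν for G = 4.294/1 = 4.294
n/ν for A = 14.85/4 = 3.713
n/ν for R = 7.663/3 = 2.554
Smallest n/ν is R → limiting reagent.
A consumed = (4/3) × 7.663 = 10.22 mol
A remaining = 14.85 − 10.22 = 4.630 mol
mass = 4.630 × 28.91 = 133.9 g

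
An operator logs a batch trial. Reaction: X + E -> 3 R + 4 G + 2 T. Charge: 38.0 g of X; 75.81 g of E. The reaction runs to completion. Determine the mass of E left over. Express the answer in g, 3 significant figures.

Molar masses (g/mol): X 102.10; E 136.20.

n(X) = 38.00 / 102.10 = 0.3722 mol
n(E) = 75.81 / 136.20 = 0.5566 mol
n/ν → X: 0.3722, E: 0.5566; X is limiting.
E consumed = (1/1) × 0.3722 = 0.3722 mol
E remaining = 0.5566 − 0.3722 = 0.1844 mol
mass = 0.1844 × 136.20 = 25.12 g

25.1 g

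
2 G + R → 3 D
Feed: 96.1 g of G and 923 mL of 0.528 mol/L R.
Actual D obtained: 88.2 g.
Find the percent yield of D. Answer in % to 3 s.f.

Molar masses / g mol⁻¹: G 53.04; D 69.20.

87.2 %

n(G) = 96.10 / 53.04 = 1.812 mol
n(R) = 0.528 × 923.0/1000 = 0.4873 mol
n/ν for G = 1.812/2 = 0.9060
n/ν for R = 0.4873/1 = 0.4873
Smallest n/ν is R → limiting reagent.
theoretical n(D) = (3/1) × 0.4873 = 1.462 mol → 101.2 g
% yield = 88.2 / 101.2 × 100 = 87.15 %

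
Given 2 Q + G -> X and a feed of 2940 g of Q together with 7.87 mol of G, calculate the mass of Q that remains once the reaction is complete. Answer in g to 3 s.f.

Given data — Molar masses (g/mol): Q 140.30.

n(Q) = 2940 / 140.30 = 20.96 mol
n(G) = 7.870 mol
n/ν for Q = 20.96/2 = 10.48
n/ν for G = 7.870/1 = 7.870
Smallest n/ν is G → limiting reagent.
Q consumed = (2/1) × 7.870 = 15.74 mol
Q remaining = 20.96 − 15.74 = 5.220 mol
mass = 5.220 × 140.30 = 732.4 g

732 g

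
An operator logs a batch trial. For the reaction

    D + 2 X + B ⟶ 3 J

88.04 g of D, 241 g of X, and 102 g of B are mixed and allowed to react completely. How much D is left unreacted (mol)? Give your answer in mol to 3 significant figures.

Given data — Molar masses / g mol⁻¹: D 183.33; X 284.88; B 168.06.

n(D) = 88.04 / 183.33 = 0.4802 mol
n(X) = 241.0 / 284.88 = 0.8460 mol
n(B) = 102.0 / 168.06 = 0.6069 mol
n/ν for D = 0.4802/1 = 0.4802
n/ν for X = 0.8460/2 = 0.4230
n/ν for B = 0.6069/1 = 0.6069
Smallest n/ν is X → limiting reagent.
D consumed = (1/2) × 0.8460 = 0.4230 mol
D remaining = 0.4802 − 0.4230 = 0.05720 mol

0.0572 mol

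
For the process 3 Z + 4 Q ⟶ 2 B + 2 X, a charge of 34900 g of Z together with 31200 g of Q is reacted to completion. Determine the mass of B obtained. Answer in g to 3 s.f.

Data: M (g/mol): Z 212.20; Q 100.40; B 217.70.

23900 g

n(Z) = 34900 / 212.20 = 164.5 mol
n(Q) = 31200 / 100.40 = 310.8 mol
n/ν for Z = 164.5/3 = 54.83
n/ν for Q = 310.8/4 = 77.70
Smallest n/ν is Z → limiting reagent.
n(B) = (2/3) × 164.5 = 109.7 mol
mass = 109.7 × 217.70 = 23880 g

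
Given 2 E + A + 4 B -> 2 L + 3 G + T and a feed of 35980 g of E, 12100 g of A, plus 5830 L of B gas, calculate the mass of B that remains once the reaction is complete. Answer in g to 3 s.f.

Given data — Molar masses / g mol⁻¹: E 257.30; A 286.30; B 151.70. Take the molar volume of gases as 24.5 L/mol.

10500 g

n(E) = 35980 / 257.30 = 139.8 mol
n(A) = 12100 / 286.30 = 42.26 mol
n(B) = 5830 / 24.5 = 238.0 mol
n/ν → E: 69.90, A: 42.26, B: 59.50; A is limiting.
B consumed = (4/1) × 42.26 = 169.0 mol
B remaining = 238.0 − 169.0 = 69.00 mol
mass = 69.00 × 151.70 = 10470 g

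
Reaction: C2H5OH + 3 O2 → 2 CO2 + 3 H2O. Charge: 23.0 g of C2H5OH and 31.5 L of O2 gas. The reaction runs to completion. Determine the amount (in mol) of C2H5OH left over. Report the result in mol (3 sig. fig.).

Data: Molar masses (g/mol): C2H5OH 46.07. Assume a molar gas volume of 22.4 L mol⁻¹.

n(C2H5OH) = 23.00 / 46.07 = 0.4992 mol
n(O2) = 31.50 / 22.4 = 1.406 mol
n/ν → C2H5OH: 0.4992, O2: 0.4687; O2 is limiting.
C2H5OH consumed = (1/3) × 1.406 = 0.4687 mol
C2H5OH remaining = 0.4992 − 0.4687 = 0.03050 mol

0.0305 mol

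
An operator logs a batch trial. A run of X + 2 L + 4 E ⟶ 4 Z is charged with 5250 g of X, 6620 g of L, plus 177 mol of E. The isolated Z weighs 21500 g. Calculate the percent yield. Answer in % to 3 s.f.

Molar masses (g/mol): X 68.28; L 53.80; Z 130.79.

n(X) = 5250 / 68.28 = 76.89 mol
n(L) = 6620 / 53.80 = 123.0 mol
n(E) = 177.0 mol
n/ν for X = 76.89/1 = 76.89
n/ν for L = 123.0/2 = 61.50
n/ν for E = 177.0/4 = 44.25
Smallest n/ν is E → limiting reagent.
theoretical n(Z) = (4/4) × 177.0 = 177.0 mol → 23150 g
% yield = 21500 / 23150 × 100 = 92.87 %

92.9 %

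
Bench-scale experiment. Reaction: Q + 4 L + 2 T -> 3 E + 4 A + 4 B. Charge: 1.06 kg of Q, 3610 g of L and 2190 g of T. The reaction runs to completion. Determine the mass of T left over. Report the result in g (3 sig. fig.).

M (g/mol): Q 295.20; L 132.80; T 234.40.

507 g

n(Q) = 1.060×1000 / 295.20 = 3.591 mol
n(L) = 3610 / 132.80 = 27.18 mol
n(T) = 2190 / 234.40 = 9.343 mol
n/ν for Q = 3.591/1 = 3.591
n/ν for L = 27.18/4 = 6.795
n/ν for T = 9.343/2 = 4.672
Smallest n/ν is Q → limiting reagent.
T consumed = (2/1) × 3.591 = 7.182 mol
T remaining = 9.343 − 7.182 = 2.161 mol
mass = 2.161 × 234.40 = 506.5 g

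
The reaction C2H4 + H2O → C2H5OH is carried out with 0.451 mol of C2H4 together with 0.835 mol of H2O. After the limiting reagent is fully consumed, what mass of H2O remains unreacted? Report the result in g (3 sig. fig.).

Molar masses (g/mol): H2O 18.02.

6.92 g

n(C2H4) = 0.4510 mol
n(H2O) = 0.8350 mol
n/ν → C2H4: 0.4510, H2O: 0.8350; C2H4 is limiting.
H2O consumed = (1/1) × 0.4510 = 0.4510 mol
H2O remaining = 0.8350 − 0.4510 = 0.3840 mol
mass = 0.3840 × 18.02 = 6.920 g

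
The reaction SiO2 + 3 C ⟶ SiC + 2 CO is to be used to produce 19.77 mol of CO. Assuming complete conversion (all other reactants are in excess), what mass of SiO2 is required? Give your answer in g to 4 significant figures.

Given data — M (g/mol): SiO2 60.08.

593.9 g

n(CO) = 19.77 mol
n(SiO2) = (1/2) × 19.77 = 9.885 mol
mass = 9.885 × 60.08 = 593.9 g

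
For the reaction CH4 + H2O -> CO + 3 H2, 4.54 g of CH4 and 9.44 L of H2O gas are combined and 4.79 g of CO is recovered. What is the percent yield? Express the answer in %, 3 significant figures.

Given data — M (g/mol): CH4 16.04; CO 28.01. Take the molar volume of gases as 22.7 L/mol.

n(CH4) = 4.540 / 16.04 = 0.2830 mol
n(H2O) = 9.440 / 22.7 = 0.4159 mol
n/ν for CH4 = 0.2830/1 = 0.2830
n/ν for H2O = 0.4159/1 = 0.4159
Smallest n/ν is CH4 → limiting reagent.
theoretical n(CO) = (1/1) × 0.2830 = 0.2830 mol → 7.927 g
% yield = 4.79 / 7.927 × 100 = 60.43 %

60.4 %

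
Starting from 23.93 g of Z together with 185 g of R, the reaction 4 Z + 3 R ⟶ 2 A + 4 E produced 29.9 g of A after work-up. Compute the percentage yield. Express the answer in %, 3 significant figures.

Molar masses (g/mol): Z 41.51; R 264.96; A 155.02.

n(Z) = 23.93 / 41.51 = 0.5765 mol
n(R) = 185.0 / 264.96 = 0.6982 mol
n/ν for Z = 0.5765/4 = 0.1441
n/ν for R = 0.6982/3 = 0.2327
Smallest n/ν is Z → limiting reagent.
theoretical n(A) = (2/4) × 0.5765 = 0.2883 mol → 44.69 g
% yield = 29.9 / 44.69 × 100 = 66.91 %

66.9 %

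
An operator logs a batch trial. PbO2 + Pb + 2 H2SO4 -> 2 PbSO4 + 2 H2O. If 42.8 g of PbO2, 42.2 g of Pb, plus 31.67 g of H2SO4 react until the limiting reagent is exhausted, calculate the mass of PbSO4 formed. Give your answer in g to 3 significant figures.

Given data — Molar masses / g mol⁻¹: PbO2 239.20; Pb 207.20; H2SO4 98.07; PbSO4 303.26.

n(PbO2) = 42.80 / 239.20 = 0.1789 mol
n(Pb) = 42.20 / 207.20 = 0.2037 mol
n(H2SO4) = 31.67 / 98.07 = 0.3229 mol
n/ν for PbO2 = 0.1789/1 = 0.1789
n/ν for Pb = 0.2037/1 = 0.2037
n/ν for H2SO4 = 0.3229/2 = 0.1615
Smallest n/ν is H2SO4 → limiting reagent.
n(PbSO4) = (2/2) × 0.3229 = 0.3229 mol
mass = 0.3229 × 303.26 = 97.92 g

97.9 g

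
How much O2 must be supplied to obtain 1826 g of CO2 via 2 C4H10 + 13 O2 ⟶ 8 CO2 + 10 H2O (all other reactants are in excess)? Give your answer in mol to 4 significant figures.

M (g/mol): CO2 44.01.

67.42 mol

n(CO2) = 1826 / 44.01 = 41.49 mol
n(O2) = (13/8) × 41.49 = 67.42 mol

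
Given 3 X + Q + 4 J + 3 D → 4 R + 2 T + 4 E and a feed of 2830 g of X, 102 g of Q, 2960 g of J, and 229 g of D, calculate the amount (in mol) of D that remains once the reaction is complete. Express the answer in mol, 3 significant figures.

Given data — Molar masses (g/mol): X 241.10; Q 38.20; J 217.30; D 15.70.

n(X) = 2830 / 241.10 = 11.74 mol
n(Q) = 102.0 / 38.20 = 2.670 mol
n(J) = 2960 / 217.30 = 13.62 mol
n(D) = 229.0 / 15.70 = 14.59 mol
n/ν for X = 11.74/3 = 3.913
n/ν for Q = 2.670/1 = 2.670
n/ν for J = 13.62/4 = 3.405
n/ν for D = 14.59/3 = 4.863
Smallest n/ν is Q → limiting reagent.
D consumed = (3/1) × 2.670 = 8.010 mol
D remaining = 14.59 − 8.010 = 6.580 mol

6.58 mol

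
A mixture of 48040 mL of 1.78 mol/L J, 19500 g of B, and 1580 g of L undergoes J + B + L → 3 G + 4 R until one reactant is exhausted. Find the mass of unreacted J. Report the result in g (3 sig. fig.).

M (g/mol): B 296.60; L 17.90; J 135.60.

2680 g

n(J) = 1.78 × 48040/1000 = 85.51 mol
n(B) = 19500 / 296.60 = 65.75 mol
n(L) = 1580 / 17.90 = 88.27 mol
n/ν → J: 85.51, B: 65.75, L: 88.27; B is limiting.
J consumed = (1/1) × 65.75 = 65.75 mol
J remaining = 85.51 − 65.75 = 19.76 mol
mass = 19.76 × 135.60 = 2679 g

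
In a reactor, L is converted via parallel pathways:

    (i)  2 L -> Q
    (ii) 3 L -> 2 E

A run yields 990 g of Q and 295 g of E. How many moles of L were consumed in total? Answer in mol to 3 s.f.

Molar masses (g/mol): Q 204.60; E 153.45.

n(Q) = 990 / 204.60 = 4.839 mol
n(E) = 295 / 153.45 = 1.922 mol
n(L) via (i) = (2/1)×4.839 = 9.678 mol
n(L) via (ii) = (3/2)×1.922 = 2.883 mol
total n(L) = 9.678 + 2.883 = 12.56 mol

12.6 mol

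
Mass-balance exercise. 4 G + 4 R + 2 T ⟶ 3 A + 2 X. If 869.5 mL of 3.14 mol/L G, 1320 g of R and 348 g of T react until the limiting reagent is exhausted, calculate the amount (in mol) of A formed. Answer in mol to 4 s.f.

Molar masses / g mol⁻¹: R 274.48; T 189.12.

2.048 mol

n(G) = 3.14 × 869.5/1000 = 2.730 mol
n(R) = 1320 / 274.48 = 4.809 mol
n(T) = 348.0 / 189.12 = 1.840 mol
n/ν for G = 2.730/4 = 0.6825
n/ν for R = 4.809/4 = 1.202
n/ν for T = 1.840/2 = 0.9200
Smallest n/ν is G → limiting reagent.
n(A) = (3/4) × 2.730 = 2.048 mol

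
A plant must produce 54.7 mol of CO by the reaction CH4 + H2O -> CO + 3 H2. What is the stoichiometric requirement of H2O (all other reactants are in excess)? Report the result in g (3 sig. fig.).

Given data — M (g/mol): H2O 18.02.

986 g

n(CO) = 54.70 mol
n(H2O) = (1/1) × 54.70 = 54.70 mol
mass = 54.70 × 18.02 = 985.7 g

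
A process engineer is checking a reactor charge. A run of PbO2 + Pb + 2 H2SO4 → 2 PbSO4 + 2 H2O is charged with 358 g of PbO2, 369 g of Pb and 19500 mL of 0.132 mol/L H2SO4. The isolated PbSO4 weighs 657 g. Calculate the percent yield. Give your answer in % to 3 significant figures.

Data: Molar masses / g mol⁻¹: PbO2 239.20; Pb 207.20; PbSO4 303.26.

84.2 %

n(PbO2) = 358.0 / 239.20 = 1.497 mol
n(Pb) = 369.0 / 207.20 = 1.781 mol
n(H2SO4) = 0.132 × 19500/1000 = 2.574 mol
n/ν → PbO2: 1.497, Pb: 1.781, H2SO4: 1.287; H2SO4 is limiting.
theoretical n(PbSO4) = (2/2) × 2.574 = 2.574 mol → 780.6 g
% yield = 657 / 780.6 × 100 = 84.17 %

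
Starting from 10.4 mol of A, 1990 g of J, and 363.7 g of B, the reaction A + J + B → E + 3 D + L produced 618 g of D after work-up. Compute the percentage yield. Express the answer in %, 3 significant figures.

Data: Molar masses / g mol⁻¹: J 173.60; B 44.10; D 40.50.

61.7 %

n(A) = 10.40 mol
n(J) = 1990 / 173.60 = 11.46 mol
n(B) = 363.7 / 44.10 = 8.247 mol
n/ν → A: 10.40, J: 11.46, B: 8.247; B is limiting.
theoretical n(D) = (3/1) × 8.247 = 24.74 mol → 1002 g
% yield = 618 / 1002 × 100 = 61.68 %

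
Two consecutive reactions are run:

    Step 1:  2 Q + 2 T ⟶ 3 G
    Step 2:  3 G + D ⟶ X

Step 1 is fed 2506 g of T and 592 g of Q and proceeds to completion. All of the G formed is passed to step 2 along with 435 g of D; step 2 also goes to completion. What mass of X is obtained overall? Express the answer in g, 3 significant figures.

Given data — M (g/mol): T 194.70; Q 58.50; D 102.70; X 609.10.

Step 1:
n(T) = 2506 / 194.70 = 12.87 mol
n(Q) = 592.0 / 58.50 = 10.12 mol
n/ν for T = 12.87/2 = 6.435
n/ν for Q = 10.12/2 = 5.060
Smallest n/ν is Q → limiting reagent.
n(G) produced = (3/2) × 10.12 = 15.18 mol
Step 2:
n(G) available = 15.18 mol
n(D) = 435.0 / 102.70 = 4.236 mol
n/ν for G = 15.18/3 = 5.060
n/ν for D = 4.236/1 = 4.236
Smallest n/ν is D → limiting reagent.
n(X) = (1/1) × 4.236 = 4.236 mol
mass = 4.236 × 609.10 = 2580 g

2580 g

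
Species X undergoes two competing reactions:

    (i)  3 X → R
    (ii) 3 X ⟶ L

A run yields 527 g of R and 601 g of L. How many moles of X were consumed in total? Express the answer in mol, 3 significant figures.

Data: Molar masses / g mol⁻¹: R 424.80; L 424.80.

n(R) = 527 / 424.80 = 1.241 mol
n(L) = 601 / 424.80 = 1.415 mol
n(X) via (i) = (3/1)×1.241 = 3.723 mol
n(X) via (ii) = (3/1)×1.415 = 4.245 mol
total n(X) = 3.723 + 4.245 = 7.968 mol

7.97 mol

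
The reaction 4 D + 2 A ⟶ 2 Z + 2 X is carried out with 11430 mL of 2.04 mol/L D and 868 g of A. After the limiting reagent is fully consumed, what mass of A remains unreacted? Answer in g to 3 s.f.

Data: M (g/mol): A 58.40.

187 g

n(D) = 2.04 × 11430/1000 = 23.32 mol
n(A) = 868.0 / 58.40 = 14.86 mol
n/ν for D = 23.32/4 = 5.830
n/ν for A = 14.86/2 = 7.430
Smallest n/ν is D → limiting reagent.
A consumed = (2/4) × 23.32 = 11.66 mol
A remaining = 14.86 − 11.66 = 3.200 mol
mass = 3.200 × 58.40 = 186.9 g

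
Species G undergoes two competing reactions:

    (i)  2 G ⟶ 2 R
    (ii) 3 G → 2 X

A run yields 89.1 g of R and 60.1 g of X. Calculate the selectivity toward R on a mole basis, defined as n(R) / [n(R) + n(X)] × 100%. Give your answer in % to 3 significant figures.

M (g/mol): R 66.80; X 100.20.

69.0 %

n(R) = 89.1 / 66.80 = 1.334 mol
n(X) = 60.1 / 100.20 = 0.5998 mol
selectivity = 1.334/(1.334+0.5998) × 100 = 68.98 %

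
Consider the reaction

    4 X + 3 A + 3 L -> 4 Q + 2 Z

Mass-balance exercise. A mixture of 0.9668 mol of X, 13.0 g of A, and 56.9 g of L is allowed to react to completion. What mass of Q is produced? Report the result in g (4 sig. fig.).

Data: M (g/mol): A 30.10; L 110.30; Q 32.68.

n(X) = 0.9668 mol
n(A) = 13.00 / 30.10 = 0.4319 mol
n(L) = 56.90 / 110.30 = 0.5159 mol
n/ν for X = 0.9668/4 = 0.2417
n/ν for A = 0.4319/3 = 0.1440
n/ν for L = 0.5159/3 = 0.1720
Smallest n/ν is A → limiting reagent.
n(Q) = (4/3) × 0.4319 = 0.5759 mol
mass = 0.5759 × 32.68 = 18.82 g

18.82 g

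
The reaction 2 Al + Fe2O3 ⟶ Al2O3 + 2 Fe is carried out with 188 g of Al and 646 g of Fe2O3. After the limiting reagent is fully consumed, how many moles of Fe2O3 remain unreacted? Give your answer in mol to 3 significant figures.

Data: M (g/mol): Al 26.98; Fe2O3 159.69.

0.561 mol

n(Al) = 188.0 / 26.98 = 6.968 mol
n(Fe2O3) = 646.0 / 159.69 = 4.045 mol
n/ν for Al = 6.968/2 = 3.484
n/ν for Fe2O3 = 4.045/1 = 4.045
Smallest n/ν is Al → limiting reagent.
Fe2O3 consumed = (1/2) × 6.968 = 3.484 mol
Fe2O3 remaining = 4.045 − 3.484 = 0.5610 mol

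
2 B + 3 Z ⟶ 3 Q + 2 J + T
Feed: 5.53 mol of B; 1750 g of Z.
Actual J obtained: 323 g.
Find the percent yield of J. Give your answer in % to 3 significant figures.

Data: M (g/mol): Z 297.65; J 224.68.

36.7 %

n(B) = 5.530 mol
n(Z) = 1750 / 297.65 = 5.879 mol
n/ν → B: 2.765, Z: 1.960; Z is limiting.
theoretical n(J) = (2/3) × 5.879 = 3.919 mol → 880.5 g
% yield = 323 / 880.5 × 100 = 36.68 %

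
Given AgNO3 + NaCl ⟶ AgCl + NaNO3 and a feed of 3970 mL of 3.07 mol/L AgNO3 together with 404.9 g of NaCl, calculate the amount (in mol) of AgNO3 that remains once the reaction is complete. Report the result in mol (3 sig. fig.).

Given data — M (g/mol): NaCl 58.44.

n(AgNO3) = 3.07 × 3970/1000 = 12.19 mol
n(NaCl) = 404.9 / 58.44 = 6.928 mol
n/ν → AgNO3: 12.19, NaCl: 6.928; NaCl is limiting.
AgNO3 consumed = (1/1) × 6.928 = 6.928 mol
AgNO3 remaining = 12.19 − 6.928 = 5.262 mol

5.26 mol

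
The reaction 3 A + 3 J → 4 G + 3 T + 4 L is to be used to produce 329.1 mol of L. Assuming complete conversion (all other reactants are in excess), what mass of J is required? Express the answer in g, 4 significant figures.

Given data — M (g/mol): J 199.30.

49190 g

n(L) = 329.1 mol
n(J) = (3/4) × 329.1 = 246.8 mol
mass = 246.8 × 199.30 = 49190 g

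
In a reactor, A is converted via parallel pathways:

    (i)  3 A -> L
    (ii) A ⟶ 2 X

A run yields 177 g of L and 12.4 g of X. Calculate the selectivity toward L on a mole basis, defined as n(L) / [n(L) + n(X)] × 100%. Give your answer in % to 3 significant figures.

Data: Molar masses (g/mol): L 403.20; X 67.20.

n(L) = 177 / 403.20 = 0.4390 mol
n(X) = 12.4 / 67.20 = 0.1845 mol
selectivity = 0.4390/(0.4390+0.1845) × 100 = 70.41 %

70.4 %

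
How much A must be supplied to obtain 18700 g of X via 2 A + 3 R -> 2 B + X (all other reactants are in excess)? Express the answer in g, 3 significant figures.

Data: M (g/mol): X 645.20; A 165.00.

9560 g

n(X) = 18700 / 645.20 = 28.98 mol
n(A) = (2/1) × 28.98 = 57.96 mol
mass = 57.96 × 165.00 = 9563 g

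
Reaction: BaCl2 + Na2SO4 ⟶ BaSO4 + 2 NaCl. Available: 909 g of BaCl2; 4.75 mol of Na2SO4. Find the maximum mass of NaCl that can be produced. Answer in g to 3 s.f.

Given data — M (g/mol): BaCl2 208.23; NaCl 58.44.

n(BaCl2) = 909.0 / 208.23 = 4.365 mol
n(Na2SO4) = 4.750 mol
n/ν for BaCl2 = 4.365/1 = 4.365
n/ν for Na2SO4 = 4.750/1 = 4.750
Smallest n/ν is BaCl2 → limiting reagent.
n(NaCl) = (2/1) × 4.365 = 8.730 mol
mass = 8.730 × 58.44 = 510.2 g

510 g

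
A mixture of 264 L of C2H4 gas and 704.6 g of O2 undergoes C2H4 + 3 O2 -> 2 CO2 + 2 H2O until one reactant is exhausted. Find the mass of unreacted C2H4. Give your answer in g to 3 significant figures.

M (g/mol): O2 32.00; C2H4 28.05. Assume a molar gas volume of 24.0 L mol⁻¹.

103 g

n(C2H4) = 264.0 / 24.0 = 11.00 mol
n(O2) = 704.6 / 32.00 = 22.02 mol
n/ν for C2H4 = 11.00/1 = 11.00
n/ν for O2 = 22.02/3 = 7.340
Smallest n/ν is O2 → limiting reagent.
C2H4 consumed = (1/3) × 22.02 = 7.340 mol
C2H4 remaining = 11.00 − 7.340 = 3.660 mol
mass = 3.660 × 28.05 = 102.7 g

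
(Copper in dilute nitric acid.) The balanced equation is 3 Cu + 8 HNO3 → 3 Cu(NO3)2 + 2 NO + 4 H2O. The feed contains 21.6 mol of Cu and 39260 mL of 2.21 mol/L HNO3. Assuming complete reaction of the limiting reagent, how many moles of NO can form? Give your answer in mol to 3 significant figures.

n(Cu) = 21.60 mol
n(HNO3) = 2.21 × 39260/1000 = 86.76 mol
n/ν → Cu: 7.200, HNO3: 10.85; Cu is limiting.
n(NO) = (2/3) × 21.60 = 14.40 mol

14.4 mol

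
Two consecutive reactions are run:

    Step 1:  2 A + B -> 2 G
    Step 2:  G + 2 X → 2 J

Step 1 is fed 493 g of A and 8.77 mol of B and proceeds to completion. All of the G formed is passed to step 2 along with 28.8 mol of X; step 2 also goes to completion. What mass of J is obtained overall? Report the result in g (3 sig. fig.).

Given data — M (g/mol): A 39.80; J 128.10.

Step 1:
n(A) = 493.0 / 39.80 = 12.39 mol
n(B) = 8.770 mol
n/ν for A = 12.39/2 = 6.195
n/ν for B = 8.770/1 = 8.770
Smallest n/ν is A → limiting reagent.
n(G) produced = (2/2) × 12.39 = 12.39 mol
Step 2:
n(G) available = 12.39 mol
n(X) = 28.80 mol
n/ν for G = 12.39/1 = 12.39
n/ν for X = 28.80/2 = 14.40
Smallest n/ν is G → limiting reagent.
n(J) = (2/1) × 12.39 = 24.78 mol
mass = 24.78 × 128.10 = 3174 g

3170 g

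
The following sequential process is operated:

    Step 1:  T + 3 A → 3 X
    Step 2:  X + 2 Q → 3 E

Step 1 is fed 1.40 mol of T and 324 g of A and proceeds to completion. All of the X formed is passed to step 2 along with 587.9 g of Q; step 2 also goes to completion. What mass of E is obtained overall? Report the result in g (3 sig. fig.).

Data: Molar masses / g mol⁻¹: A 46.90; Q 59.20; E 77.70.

Step 1:
n(T) = 1.400 mol
n(A) = 324.0 / 46.90 = 6.908 mol
n/ν for T = 1.400/1 = 1.400
n/ν for A = 6.908/3 = 2.303
Smallest n/ν is T → limiting reagent.
n(X) produced = (3/1) × 1.400 = 4.200 mol
Step 2:
n(X) available = 4.200 mol
n(Q) = 587.9 / 59.20 = 9.931 mol
n/ν for X = 4.200/1 = 4.200
n/ν for Q = 9.931/2 = 4.966
Smallest n/ν is X → limiting reagent.
n(E) = (3/1) × 4.200 = 12.60 mol
mass = 12.60 × 77.70 = 979.0 g

979 g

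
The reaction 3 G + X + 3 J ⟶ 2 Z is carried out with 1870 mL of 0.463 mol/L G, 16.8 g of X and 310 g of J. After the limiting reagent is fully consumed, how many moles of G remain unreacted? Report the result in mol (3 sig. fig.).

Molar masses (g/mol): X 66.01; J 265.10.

0.102 mol

n(G) = 0.463 × 1870/1000 = 0.8658 mol
n(X) = 16.80 / 66.01 = 0.2545 mol
n(J) = 310.0 / 265.10 = 1.169 mol
n/ν for G = 0.8658/3 = 0.2886
n/ν for X = 0.2545/1 = 0.2545
n/ν for J = 1.169/3 = 0.3897
Smallest n/ν is X → limiting reagent.
G consumed = (3/1) × 0.2545 = 0.7635 mol
G remaining = 0.8658 − 0.7635 = 0.1023 mol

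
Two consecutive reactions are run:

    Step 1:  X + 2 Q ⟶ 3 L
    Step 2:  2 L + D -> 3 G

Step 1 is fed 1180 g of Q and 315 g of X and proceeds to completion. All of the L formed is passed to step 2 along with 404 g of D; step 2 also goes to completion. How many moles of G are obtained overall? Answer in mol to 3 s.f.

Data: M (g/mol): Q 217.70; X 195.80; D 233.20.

Step 1:
n(Q) = 1180 / 217.70 = 5.420 mol
n(X) = 315.0 / 195.80 = 1.609 mol
n/ν → Q: 2.710, X: 1.609; X is limiting.
n(L) produced = (3/1) × 1.609 = 4.827 mol
Step 2:
n(L) available = 4.827 mol
n(D) = 404.0 / 233.20 = 1.732 mol
n/ν → L: 2.414, D: 1.732; D is limiting.
n(G) = (3/1) × 1.732 = 5.196 mol

5.20 mol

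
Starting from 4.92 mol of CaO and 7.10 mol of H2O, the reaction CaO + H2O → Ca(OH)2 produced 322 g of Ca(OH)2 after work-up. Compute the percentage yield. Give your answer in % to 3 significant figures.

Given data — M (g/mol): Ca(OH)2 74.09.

n(CaO) = 4.920 mol
n(H2O) = 7.100 mol
n/ν for CaO = 4.920/1 = 4.920
n/ν for H2O = 7.100/1 = 7.100
Smallest n/ν is CaO → limiting reagent.
theoretical n(Ca(OH)2) = (1/1) × 4.920 = 4.920 mol → 364.5 g
% yield = 322 / 364.5 × 100 = 88.34 %

88.3 %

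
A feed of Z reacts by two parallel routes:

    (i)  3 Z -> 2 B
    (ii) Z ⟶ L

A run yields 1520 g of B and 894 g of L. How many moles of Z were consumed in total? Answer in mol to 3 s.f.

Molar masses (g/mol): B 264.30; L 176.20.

13.7 mol

n(B) = 1520 / 264.30 = 5.751 mol
n(L) = 894 / 176.20 = 5.074 mol
n(Z) via (i) = (3/2)×5.751 = 8.627 mol
n(Z) via (ii) = (1/1)×5.074 = 5.074 mol
total n(Z) = 8.627 + 5.074 = 13.70 mol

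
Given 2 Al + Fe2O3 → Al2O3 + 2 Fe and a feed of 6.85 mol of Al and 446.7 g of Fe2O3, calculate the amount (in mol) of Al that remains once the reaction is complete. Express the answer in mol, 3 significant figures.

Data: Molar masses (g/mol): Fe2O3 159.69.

n(Al) = 6.850 mol
n(Fe2O3) = 446.7 / 159.69 = 2.797 mol
n/ν for Al = 6.850/2 = 3.425
n/ν for Fe2O3 = 2.797/1 = 2.797
Smallest n/ν is Fe2O3 → limiting reagent.
Al consumed = (2/1) × 2.797 = 5.594 mol
Al remaining = 6.850 − 5.594 = 1.256 mol

1.26 mol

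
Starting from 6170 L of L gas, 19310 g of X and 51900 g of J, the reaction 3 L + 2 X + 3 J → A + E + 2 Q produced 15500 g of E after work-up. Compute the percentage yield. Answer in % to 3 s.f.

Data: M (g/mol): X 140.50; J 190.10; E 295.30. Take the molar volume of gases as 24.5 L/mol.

76.4 %

n(L) = 6170 / 24.5 = 251.8 mol
n(X) = 19310 / 140.50 = 137.4 mol
n(J) = 51900 / 190.10 = 273.0 mol
n/ν → L: 83.93, X: 68.70, J: 91.00; X is limiting.
theoretical n(E) = (1/2) × 137.4 = 68.70 mol → 20290 g
% yield = 15500 / 20290 × 100 = 76.39 %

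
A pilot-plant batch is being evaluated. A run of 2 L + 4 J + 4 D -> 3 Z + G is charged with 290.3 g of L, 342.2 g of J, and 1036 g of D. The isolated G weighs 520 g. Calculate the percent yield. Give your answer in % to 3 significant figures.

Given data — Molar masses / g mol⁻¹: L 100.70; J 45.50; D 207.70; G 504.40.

82.7 %

n(L) = 290.3 / 100.70 = 2.883 mol
n(J) = 342.2 / 45.50 = 7.521 mol
n(D) = 1036 / 207.70 = 4.988 mol
n/ν for L = 2.883/2 = 1.442
n/ν for J = 7.521/4 = 1.880
n/ν for D = 4.988/4 = 1.247
Smallest n/ν is D → limiting reagent.
theoretical n(G) = (1/4) × 4.988 = 1.247 mol → 629.0 g
% yield = 520 / 629.0 × 100 = 82.67 %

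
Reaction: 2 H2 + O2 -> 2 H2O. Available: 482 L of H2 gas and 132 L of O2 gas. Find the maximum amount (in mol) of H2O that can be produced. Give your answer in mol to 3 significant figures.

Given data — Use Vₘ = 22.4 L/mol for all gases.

n(H2) = 482.0 / 22.4 = 21.52 mol
n(O2) = 132.0 / 22.4 = 5.893 mol
n/ν → H2: 10.76, O2: 5.893; O2 is limiting.
n(H2O) = (2/1) × 5.893 = 11.79 mol

11.8 mol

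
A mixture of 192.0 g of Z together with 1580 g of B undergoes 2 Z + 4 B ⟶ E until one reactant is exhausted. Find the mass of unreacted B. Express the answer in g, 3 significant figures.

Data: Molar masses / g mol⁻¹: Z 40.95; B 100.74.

635 g

n(Z) = 192.0 / 40.95 = 4.689 mol
n(B) = 1580 / 100.74 = 15.68 mol
n/ν for Z = 4.689/2 = 2.345
n/ν for B = 15.68/4 = 3.920
Smallest n/ν is Z → limiting reagent.
B consumed = (4/2) × 4.689 = 9.378 mol
B remaining = 15.68 − 9.378 = 6.302 mol
mass = 6.302 × 100.74 = 634.9 g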